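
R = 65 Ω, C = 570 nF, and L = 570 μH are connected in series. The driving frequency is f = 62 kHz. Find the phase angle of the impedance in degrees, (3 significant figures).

73.4°

ω = 2πf = 389600 rad/s
X_L = ωL = 222 Ω
X_C = 1/(ωC) = 4.50 Ω
Net reactance X = X_L − X_C = 218 Ω
Z = 65.0 + j218 Ω
|Z| = √(65.0² + 218²) = 227 Ω
∠Z = arctan(218/65.0) = 73.4°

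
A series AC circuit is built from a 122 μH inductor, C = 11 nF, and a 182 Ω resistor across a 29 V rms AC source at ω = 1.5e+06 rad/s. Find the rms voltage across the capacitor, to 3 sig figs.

X_L = ωL = 183 Ω
X_C = 1/(ωC) = 60.6 Ω
Net reactance X = X_L − X_C = 122 Ω
Z = 182 + j122 Ω
|Z| = √(182² + 122²) = 219 Ω
I = V/|Z| = 132 mA
V_C = I·|Z_C| = 0.132 × 60.6 = 8.01 V

8.01 V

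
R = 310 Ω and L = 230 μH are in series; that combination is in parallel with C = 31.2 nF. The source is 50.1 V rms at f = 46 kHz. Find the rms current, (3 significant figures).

446 mA

ω = 2πf = 289000 rad/s
X_L = ωL = 66.5 Ω
X_C = 1/(ωC) = 111 Ω
Branch 1 (R+jX_L): Z₁ = 310 + j66.5 Ω, |Z₁| = 317 Ω
Branch 2 (−jX_C): Z₂ = −j111 Ω
Parallel: Z = Z₁Z₂/(Z₁+Z₂), |Z| = 112 Ω, ∠Z = -69.7°
I = V/|Z| = 50.1/112 = 446 mA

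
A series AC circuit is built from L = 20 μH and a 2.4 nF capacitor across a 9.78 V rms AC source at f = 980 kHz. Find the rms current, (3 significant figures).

176 mA

ω = 2πf = 6.158e+06 rad/s
X_L = ωL = 123 Ω
X_C = 1/(ωC) = 67.7 Ω
Net reactance X = X_L − X_C = 55.5 Ω
Z = j55.5 Ω
|Z| = √(0² + 55.5²) = 55.5 Ω
I = V/|Z| = 9.78/55.5 = 176 mA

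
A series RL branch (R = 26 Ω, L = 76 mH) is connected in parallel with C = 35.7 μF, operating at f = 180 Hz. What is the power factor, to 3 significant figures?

0.108

ω = 2πf = 1131 rad/s
X_L = ωL = 86.0 Ω
X_C = 1/(ωC) = 24.8 Ω
Branch 1 (R+jX_L): Z₁ = 26.0 + j86.0 Ω, |Z₁| = 89.8 Ω
Branch 2 (−jX_C): Z₂ = −j24.8 Ω
Parallel: Z = Z₁Z₂/(Z₁+Z₂), |Z| = 33.5 Ω, ∠Z = -83.8°
cos φ = cos(-83.8°) = 0.108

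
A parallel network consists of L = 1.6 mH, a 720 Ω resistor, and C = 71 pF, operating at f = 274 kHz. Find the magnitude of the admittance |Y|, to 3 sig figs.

1.41 mS

ω = 2πf = 1.722e+06 rad/s
X_L = ωL = 2750 Ω
X_C = 1/(ωC) = 8180 Ω
Parallel: admittances add. Y = 1/R + 1/(jωL) + jωC
Y = (0.00139 − j0.000241) S
|Y| = 0.00141 S → |Z| = 1/|Y| = 709 Ω, ∠Z = −∠Y = 9.84°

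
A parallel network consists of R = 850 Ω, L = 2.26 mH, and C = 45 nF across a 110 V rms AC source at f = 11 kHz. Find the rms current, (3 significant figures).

ω = 2πf = 69120 rad/s
X_L = ωL = 156 Ω
X_C = 1/(ωC) = 322 Ω
Parallel: admittances add. Y = 1/R + 1/(jωL) + jωC
Y = (0.00118 − j0.00329) S
|Y| = 0.00350 S → |Z| = 1/|Y| = 286 Ω, ∠Z = −∠Y = 70.3°
I = V/|Z| = 110/286 = 385 mA

385 mA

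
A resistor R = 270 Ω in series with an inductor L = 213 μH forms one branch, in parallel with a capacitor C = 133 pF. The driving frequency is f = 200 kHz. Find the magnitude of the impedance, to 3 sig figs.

398 Ω

ω = 2πf = 1.257e+06 rad/s
X_L = ωL = 268 Ω
X_C = 1/(ωC) = 5980 Ω
Branch 1 (R+jX_L): Z₁ = 270 + j268 Ω, |Z₁| = 380 Ω
Branch 2 (−jX_C): Z₂ = −j5980 Ω
Parallel: Z = Z₁Z₂/(Z₁+Z₂), |Z| = 398 Ω, ∠Z = 42.0°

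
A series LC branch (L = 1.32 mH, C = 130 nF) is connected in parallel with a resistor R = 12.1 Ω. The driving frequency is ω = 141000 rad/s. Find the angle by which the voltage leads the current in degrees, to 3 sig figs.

5.25°

X_L = ωL = 186 Ω
X_C = 1/(ωC) = 54.6 Ω
Branch 1: Z₁ = R = 12.1 Ω
Branch 2 (series LC): Z₂ = j(X_L − X_C) = j132 Ω
Parallel: Z = Z₁Z₂/(Z₁+Z₂), |Z| = 12.0 Ω, ∠Z = 5.25°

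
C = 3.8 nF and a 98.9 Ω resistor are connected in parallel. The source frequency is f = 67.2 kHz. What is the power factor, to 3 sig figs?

0.988

ω = 2πf = 422200 rad/s
X_C = 1/(ωC) = 623 Ω
Parallel: admittances add. Y = 1/R + jωC
Y = (0.0101 + j0.00160) S
|Y| = 0.0102 S → |Z| = 1/|Y| = 97.7 Ω, ∠Z = −∠Y = -9.02°
cos φ = cos(-9.02°) = 0.988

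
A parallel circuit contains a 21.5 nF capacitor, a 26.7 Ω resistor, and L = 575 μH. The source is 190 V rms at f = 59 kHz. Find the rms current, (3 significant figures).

7.14 A

ω = 2πf = 370700 rad/s
X_L = ωL = 213 Ω
X_C = 1/(ωC) = 125 Ω
Parallel: admittances add. Y = 1/R + 1/(jωL) + jωC
Y = (0.0375 + j0.00328) S
|Y| = 0.0376 S → |Z| = 1/|Y| = 26.6 Ω, ∠Z = −∠Y = -5.00°
I = V/|Z| = 190/26.6 = 7.14 A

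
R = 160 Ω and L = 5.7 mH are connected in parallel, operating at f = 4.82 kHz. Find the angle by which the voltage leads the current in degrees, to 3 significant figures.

ω = 2πf = 30280 rad/s
X_L = ωL = 173 Ω
Parallel: admittances add. Y = 1/R + 1/(jωL)
Y = (0.00625 − j0.00579) S
|Y| = 0.00852 S → |Z| = 1/|Y| = 117 Ω, ∠Z = −∠Y = 42.8°

42.8°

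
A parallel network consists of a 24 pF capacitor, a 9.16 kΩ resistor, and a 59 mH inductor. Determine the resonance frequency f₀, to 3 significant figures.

134 kHz

ω₀ = 1/√(LC) = 1/√(0.059 × 2.4e-11) = 840400 rad/s
f₀ = ω₀/(2π) = 134 kHz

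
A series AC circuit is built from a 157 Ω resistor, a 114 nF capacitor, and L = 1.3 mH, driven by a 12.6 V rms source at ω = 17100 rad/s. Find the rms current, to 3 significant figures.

X_L = ωL = 22.2 Ω
X_C = 1/(ωC) = 513 Ω
Net reactance X = X_L − X_C = -491 Ω
Z = 157 − j491 Ω
|Z| = √(157² + 491²) = 515 Ω
I = V/|Z| = 12.6/515 = 24.5 mA

24.5 mA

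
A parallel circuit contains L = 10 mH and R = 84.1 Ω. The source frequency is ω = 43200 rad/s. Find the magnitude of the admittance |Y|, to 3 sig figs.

12.1 mS

X_L = ωL = 432 Ω
Parallel: admittances add. Y = 1/R + 1/(jωL)
Y = (0.0119 − j0.00231) S
|Y| = 0.0121 S → |Z| = 1/|Y| = 82.6 Ω, ∠Z = −∠Y = 11.0°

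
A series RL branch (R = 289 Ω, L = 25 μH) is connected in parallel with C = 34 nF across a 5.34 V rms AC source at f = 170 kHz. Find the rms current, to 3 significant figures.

ω = 2πf = 1.068e+06 rad/s
X_L = ωL = 26.7 Ω
X_C = 1/(ωC) = 27.5 Ω
Branch 1 (R+jX_L): Z₁ = 289 + j26.7 Ω, |Z₁| = 290 Ω
Branch 2 (−jX_C): Z₂ = −j27.5 Ω
Parallel: Z = Z₁Z₂/(Z₁+Z₂), |Z| = 27.7 Ω, ∠Z = -84.6°
I = V/|Z| = 5.34/27.7 = 193 mA

193 mA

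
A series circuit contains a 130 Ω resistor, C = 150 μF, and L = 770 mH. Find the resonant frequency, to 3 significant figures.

ω₀ = 1/√(LC) = 1/√(0.77 × 0.00015) = 93.05 rad/s
f₀ = ω₀/(2π) = 14.8 Hz

14.8 Hz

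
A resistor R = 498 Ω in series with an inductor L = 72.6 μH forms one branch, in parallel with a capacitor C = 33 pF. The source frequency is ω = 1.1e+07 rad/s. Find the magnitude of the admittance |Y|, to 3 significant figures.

X_L = ωL = 799 Ω
X_C = 1/(ωC) = 2750 Ω
Branch 1 (R+jX_L): Z₁ = 498 + j799 Ω, |Z₁| = 941 Ω
Branch 2 (−jX_C): Z₂ = −j2750 Ω
Parallel: Z = Z₁Z₂/(Z₁+Z₂), |Z| = 1280 Ω, ∠Z = 43.8°
|Y| = 1/|Z| = 779 μS

779 μS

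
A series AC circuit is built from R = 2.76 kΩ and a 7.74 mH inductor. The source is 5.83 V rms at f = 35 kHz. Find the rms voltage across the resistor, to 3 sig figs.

ω = 2πf = 219900 rad/s
X_L = ωL = 1700 Ω
Z = 2760 + j1700 Ω
|Z| = √(2760² + 1700²) = 3240 Ω
I = V/|Z| = 1.80 mA
V_R = I·|Z_R| = 0.00180 × 2760 = 4.96 V

4.96 V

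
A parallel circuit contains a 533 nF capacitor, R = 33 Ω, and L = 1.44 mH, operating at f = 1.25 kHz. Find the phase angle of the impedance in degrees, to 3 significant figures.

70.2°

ω = 2πf = 7854 rad/s
X_L = ωL = 11.3 Ω
X_C = 1/(ωC) = 239 Ω
Parallel: admittances add. Y = 1/R + 1/(jωL) + jωC
Y = (0.0303 − j0.0842) S
|Y| = 0.0895 S → |Z| = 1/|Y| = 11.2 Ω, ∠Z = −∠Y = 70.2°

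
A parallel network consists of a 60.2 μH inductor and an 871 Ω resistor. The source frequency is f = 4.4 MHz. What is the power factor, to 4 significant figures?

0.8860

ω = 2πf = 2.765e+07 rad/s
X_L = ωL = 1664 Ω
Parallel: admittances add. Y = 1/R + 1/(jωL)
Y = (0.001148 − j0.0006009) S
|Y| = 0.001296 S → |Z| = 1/|Y| = 771.7 Ω, ∠Z = −∠Y = 27.63°
cos φ = cos(27.63°) = 0.8860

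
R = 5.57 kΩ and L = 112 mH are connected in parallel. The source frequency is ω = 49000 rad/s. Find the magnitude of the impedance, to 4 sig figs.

X_L = ωL = 5488 Ω
Parallel: admittances add. Y = 1/R + 1/(jωL)
Y = (0.0001795 − j0.0001822) S
|Y| = 0.0002558 S → |Z| = 1/|Y| = 3909 Ω, ∠Z = −∠Y = 45.42°

3909 Ω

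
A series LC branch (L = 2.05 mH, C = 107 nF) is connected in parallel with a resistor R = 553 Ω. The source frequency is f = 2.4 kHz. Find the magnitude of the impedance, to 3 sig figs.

403 Ω

ω = 2πf = 15080 rad/s
X_L = ωL = 30.9 Ω
X_C = 1/(ωC) = 620 Ω
Branch 1: Z₁ = R = 553 Ω
Branch 2 (series LC): Z₂ = j(X_L − X_C) = −j589 Ω
Parallel: Z = Z₁Z₂/(Z₁+Z₂), |Z| = 403 Ω, ∠Z = -43.2°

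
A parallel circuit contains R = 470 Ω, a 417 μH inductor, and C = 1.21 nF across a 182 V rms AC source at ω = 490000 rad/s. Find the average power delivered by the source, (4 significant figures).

X_L = ωL = 204.3 Ω
X_C = 1/(ωC) = 1687 Ω
Parallel: admittances add. Y = 1/R + 1/(jωL) + jωC
Y = (0.002128 − j0.004301) S
|Y| = 0.004799 S → |Z| = 1/|Y| = 208.4 Ω, ∠Z = −∠Y = 63.68°
I = V/|Z| = 873.3 mA
P = VI cos φ = 182 × 0.8733 × cos(63.68°) = 70.48 W

70.48 W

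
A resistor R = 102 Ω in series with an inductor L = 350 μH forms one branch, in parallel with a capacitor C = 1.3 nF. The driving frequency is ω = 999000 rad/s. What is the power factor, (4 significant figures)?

0.4985

X_L = ωL = 349.6 Ω
X_C = 1/(ωC) = 770.0 Ω
Branch 1 (R+jX_L): Z₁ = 102.0 + j349.6 Ω, |Z₁| = 364.2 Ω
Branch 2 (−jX_C): Z₂ = −j770.0 Ω
Parallel: Z = Z₁Z₂/(Z₁+Z₂), |Z| = 648.4 Ω, ∠Z = 60.10°
cos φ = cos(60.10°) = 0.4985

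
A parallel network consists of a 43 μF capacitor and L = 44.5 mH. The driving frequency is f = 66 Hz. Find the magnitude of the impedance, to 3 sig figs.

27.5 Ω

ω = 2πf = 414.7 rad/s
X_L = ωL = 18.5 Ω
X_C = 1/(ωC) = 56.1 Ω
Parallel: admittances add. Y = 1/(jωL) + jωC
Y = (0 − j0.0364) S
|Y| = 0.0364 S → |Z| = 1/|Y| = 27.5 Ω, ∠Z = −∠Y = 90.0°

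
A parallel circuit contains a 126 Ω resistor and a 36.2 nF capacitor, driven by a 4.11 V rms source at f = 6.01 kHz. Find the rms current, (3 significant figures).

33.1 mA

ω = 2πf = 37760 rad/s
X_C = 1/(ωC) = 732 Ω
Parallel: admittances add. Y = 1/R + jωC
Y = (0.00794 + j0.00137) S
|Y| = 0.00805 S → |Z| = 1/|Y| = 124 Ω, ∠Z = −∠Y = -9.77°
I = V/|Z| = 4.11/124 = 33.1 mA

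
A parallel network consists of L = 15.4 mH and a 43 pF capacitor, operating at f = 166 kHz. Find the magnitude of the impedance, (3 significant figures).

ω = 2πf = 1.043e+06 rad/s
X_L = ωL = 16100 Ω
X_C = 1/(ωC) = 22300 Ω
Parallel: admittances add. Y = 1/(jωL) + jωC
Y = (0 − j1.74e-05) S
|Y| = 1.74e-05 S → |Z| = 1/|Y| = 57400 Ω, ∠Z = −∠Y = 90.0°

57400 Ω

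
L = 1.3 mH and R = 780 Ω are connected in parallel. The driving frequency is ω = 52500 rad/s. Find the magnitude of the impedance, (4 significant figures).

67.99 Ω

X_L = ωL = 68.25 Ω
Parallel: admittances add. Y = 1/R + 1/(jωL)
Y = (0.001282 − j0.01465) S
|Y| = 0.01471 S → |Z| = 1/|Y| = 67.99 Ω, ∠Z = −∠Y = 85.00°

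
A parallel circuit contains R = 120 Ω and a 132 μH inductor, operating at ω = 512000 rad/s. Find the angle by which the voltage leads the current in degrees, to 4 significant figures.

X_L = ωL = 67.58 Ω
Parallel: admittances add. Y = 1/R + 1/(jωL)
Y = (0.008333 − j0.01480) S
|Y| = 0.01698 S → |Z| = 1/|Y| = 58.89 Ω, ∠Z = −∠Y = 60.61°

60.61°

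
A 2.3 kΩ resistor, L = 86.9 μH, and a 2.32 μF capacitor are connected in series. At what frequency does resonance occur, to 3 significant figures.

11.2 kHz

ω₀ = 1/√(LC) = 1/√(8.69e-05 × 2.32e-06) = 70430 rad/s
f₀ = ω₀/(2π) = 11.2 kHz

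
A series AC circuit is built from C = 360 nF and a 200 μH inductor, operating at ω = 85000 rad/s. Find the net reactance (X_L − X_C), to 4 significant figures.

-15.68 Ω

X_L = ωL = 17.00 Ω
X_C = 1/(ωC) = 32.68 Ω
X = 17.00 − 32.68 = -15.68 Ω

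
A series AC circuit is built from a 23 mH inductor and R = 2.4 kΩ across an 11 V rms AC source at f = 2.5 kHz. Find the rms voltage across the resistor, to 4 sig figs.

ω = 2πf = 15710 rad/s
X_L = ωL = 361.3 Ω
Z = 2400 + j361.3 Ω
|Z| = √(2400² + 361.3²) = 2427 Ω
I = V/|Z| = 4.532 mA
V_R = I·|Z_R| = 0.004532 × 2400 = 10.88 V

10.88 V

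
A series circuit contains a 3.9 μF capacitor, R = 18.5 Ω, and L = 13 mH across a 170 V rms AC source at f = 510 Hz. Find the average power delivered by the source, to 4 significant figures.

294.8 W

ω = 2πf = 3204 rad/s
X_L = ωL = 41.66 Ω
X_C = 1/(ωC) = 80.02 Ω
Net reactance X = X_L − X_C = -38.36 Ω
Z = 18.50 − j38.36 Ω
|Z| = √(18.50² + 38.36²) = 42.59 Ω
∠Z = arctan(-38.36/18.50) = -64.25°
I = V/|Z| = 3.992 A
P = VI cos φ = 170 × 3.992 × cos(-64.25°) = 294.8 W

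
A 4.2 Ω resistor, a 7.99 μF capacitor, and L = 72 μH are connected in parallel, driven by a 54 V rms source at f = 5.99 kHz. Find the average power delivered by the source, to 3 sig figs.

694 W

ω = 2πf = 37640 rad/s
X_L = ωL = 2.71 Ω
X_C = 1/(ωC) = 3.33 Ω
Parallel: admittances add. Y = 1/R + 1/(jωL) + jωC
Y = (0.238 − j0.0683) S
|Y| = 0.248 S → |Z| = 1/|Y| = 4.04 Ω, ∠Z = −∠Y = 16.0°
I = V/|Z| = 13.4 A
P = VI cos φ = 54 × 13.4 × cos(16.0°) = 694 W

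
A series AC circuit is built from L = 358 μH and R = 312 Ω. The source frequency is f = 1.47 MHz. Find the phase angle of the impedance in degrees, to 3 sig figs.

ω = 2πf = 9.236e+06 rad/s
X_L = ωL = 3310 Ω
Z = 312 + j3310 Ω
|Z| = √(312² + 3310²) = 3320 Ω
∠Z = arctan(3310/312) = 84.6°

84.6°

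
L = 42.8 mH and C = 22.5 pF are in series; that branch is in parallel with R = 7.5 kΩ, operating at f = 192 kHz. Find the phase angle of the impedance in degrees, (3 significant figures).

ω = 2πf = 1.206e+06 rad/s
X_L = ωL = 51600 Ω
X_C = 1/(ωC) = 36800 Ω
Branch 1: Z₁ = R = 7500 Ω
Branch 2 (series LC): Z₂ = j(X_L − X_C) = j14800 Ω
Parallel: Z = Z₁Z₂/(Z₁+Z₂), |Z| = 6690 Ω, ∠Z = 26.9°

26.9°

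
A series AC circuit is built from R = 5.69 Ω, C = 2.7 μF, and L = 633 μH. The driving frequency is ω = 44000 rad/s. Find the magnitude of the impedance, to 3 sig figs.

X_L = ωL = 27.9 Ω
X_C = 1/(ωC) = 8.42 Ω
Net reactance X = X_L − X_C = 19.4 Ω
Z = 5.69 + j19.4 Ω
|Z| = √(5.69² + 19.4²) = 20.3 Ω

20.3 Ω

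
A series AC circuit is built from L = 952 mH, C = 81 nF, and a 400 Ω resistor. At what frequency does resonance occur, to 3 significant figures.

573 Hz

ω₀ = 1/√(LC) = 1/√(0.952 × 8.1e-08) = 3601 rad/s
f₀ = ω₀/(2π) = 573 Hz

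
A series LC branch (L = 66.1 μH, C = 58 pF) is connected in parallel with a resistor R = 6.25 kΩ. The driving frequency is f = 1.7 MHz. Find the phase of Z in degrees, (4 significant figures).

ω = 2πf = 1.068e+07 rad/s
X_L = ωL = 706.0 Ω
X_C = 1/(ωC) = 1614 Ω
Branch 1: Z₁ = R = 6250 Ω
Branch 2 (series LC): Z₂ = j(X_L − X_C) = −j908.1 Ω
Parallel: Z = Z₁Z₂/(Z₁+Z₂), |Z| = 898.7 Ω, ∠Z = -81.73°

-81.73°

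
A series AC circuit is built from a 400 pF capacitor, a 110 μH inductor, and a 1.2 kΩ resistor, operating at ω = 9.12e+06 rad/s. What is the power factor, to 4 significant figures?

0.8546

X_L = ωL = 1003 Ω
X_C = 1/(ωC) = 274.1 Ω
Net reactance X = X_L − X_C = 729.1 Ω
Z = 1200 + j729.1 Ω
|Z| = √(1200² + 729.1²) = 1404 Ω
∠Z = arctan(729.1/1200) = 31.28°
cos φ = cos(31.28°) = 0.8546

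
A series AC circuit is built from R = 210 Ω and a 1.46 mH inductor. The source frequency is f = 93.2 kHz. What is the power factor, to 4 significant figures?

ω = 2πf = 585600 rad/s
X_L = ωL = 855.0 Ω
Z = 210.0 + j855.0 Ω
|Z| = √(210.0² + 855.0²) = 880.4 Ω
∠Z = arctan(855.0/210.0) = 76.20°
cos φ = cos(76.20°) = 0.2385

0.2385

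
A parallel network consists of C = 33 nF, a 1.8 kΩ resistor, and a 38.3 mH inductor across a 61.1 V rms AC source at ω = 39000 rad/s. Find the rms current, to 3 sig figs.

50.8 mA

X_L = ωL = 1490 Ω
X_C = 1/(ωC) = 777 Ω
Parallel: admittances add. Y = 1/R + 1/(jωL) + jωC
Y = (0.000556 + j0.000618) S
|Y| = 0.000831 S → |Z| = 1/|Y| = 1200 Ω, ∠Z = −∠Y = -48.0°
I = V/|Z| = 61.1/1200 = 50.8 mA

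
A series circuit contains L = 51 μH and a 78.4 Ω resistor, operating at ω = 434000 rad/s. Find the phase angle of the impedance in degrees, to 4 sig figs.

15.77°

X_L = ωL = 22.13 Ω
Z = 78.40 + j22.13 Ω
|Z| = √(78.40² + 22.13²) = 81.46 Ω
∠Z = arctan(22.13/78.40) = 15.77°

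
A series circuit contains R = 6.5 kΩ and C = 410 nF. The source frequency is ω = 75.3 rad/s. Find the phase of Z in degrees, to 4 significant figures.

X_C = 1/(ωC) = 32390 Ω
Z = 6500 − j32390 Ω
|Z| = √(6500² + 32390²) = 33040 Ω
∠Z = arctan(-32390/6500) = -78.65°

-78.65°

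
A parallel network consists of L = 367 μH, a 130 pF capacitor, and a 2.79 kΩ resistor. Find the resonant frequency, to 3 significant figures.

729 kHz

ω₀ = 1/√(LC) = 1/√(0.000367 × 1.3e-10) = 4.578e+06 rad/s
f₀ = ω₀/(2π) = 729 kHz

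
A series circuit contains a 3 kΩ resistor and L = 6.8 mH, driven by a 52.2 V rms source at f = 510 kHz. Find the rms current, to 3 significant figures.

ω = 2πf = 3.204e+06 rad/s
X_L = ωL = 21800 Ω
Z = 3000 + j21800 Ω
|Z| = √(3000² + 21800²) = 22000 Ω
I = V/|Z| = 52.2/22000 = 2.37 mA

2.37 mA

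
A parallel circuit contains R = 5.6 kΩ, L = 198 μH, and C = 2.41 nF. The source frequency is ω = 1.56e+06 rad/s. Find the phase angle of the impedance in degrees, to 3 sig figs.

X_L = ωL = 309 Ω
X_C = 1/(ωC) = 266 Ω
Parallel: admittances add. Y = 1/R + 1/(jωL) + jωC
Y = (0.000179 + j0.000522) S
|Y| = 0.000552 S → |Z| = 1/|Y| = 1810 Ω, ∠Z = −∠Y = -71.1°

-71.1°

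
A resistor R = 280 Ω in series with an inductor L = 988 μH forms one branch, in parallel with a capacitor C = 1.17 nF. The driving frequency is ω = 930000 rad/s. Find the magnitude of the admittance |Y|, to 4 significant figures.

X_L = ωL = 918.8 Ω
X_C = 1/(ωC) = 919.0 Ω
Branch 1 (R+jX_L): Z₁ = 280.0 + j918.8 Ω, |Z₁| = 960.6 Ω
Branch 2 (−jX_C): Z₂ = −j919.0 Ω
Parallel: Z = Z₁Z₂/(Z₁+Z₂), |Z| = 3153 Ω, ∠Z = -16.91°
|Y| = 1/|Z| = 317.2 μS

317.2 μS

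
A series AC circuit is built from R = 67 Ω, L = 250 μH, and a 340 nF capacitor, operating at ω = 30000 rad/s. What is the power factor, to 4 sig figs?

X_L = ωL = 7.500 Ω
X_C = 1/(ωC) = 98.04 Ω
Net reactance X = X_L − X_C = -90.54 Ω
Z = 67.00 − j90.54 Ω
|Z| = √(67.00² + 90.54²) = 112.6 Ω
∠Z = arctan(-90.54/67.00) = -53.50°
cos φ = cos(-53.50°) = 0.5948

0.5948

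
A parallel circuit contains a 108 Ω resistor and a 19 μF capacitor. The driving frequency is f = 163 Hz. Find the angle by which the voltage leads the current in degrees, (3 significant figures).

ω = 2πf = 1024 rad/s
X_C = 1/(ωC) = 51.4 Ω
Parallel: admittances add. Y = 1/R + jωC
Y = (0.00926 + j0.0195) S
|Y| = 0.0215 S → |Z| = 1/|Y| = 46.4 Ω, ∠Z = −∠Y = -64.6°

-64.6°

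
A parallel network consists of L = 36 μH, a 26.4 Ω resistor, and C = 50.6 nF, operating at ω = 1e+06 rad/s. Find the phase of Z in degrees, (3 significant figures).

-31.1°

X_L = ωL = 36.0 Ω
X_C = 1/(ωC) = 19.8 Ω
Parallel: admittances add. Y = 1/R + 1/(jωL) + jωC
Y = (0.0379 + j0.0228) S
|Y| = 0.0442 S → |Z| = 1/|Y| = 22.6 Ω, ∠Z = −∠Y = -31.1°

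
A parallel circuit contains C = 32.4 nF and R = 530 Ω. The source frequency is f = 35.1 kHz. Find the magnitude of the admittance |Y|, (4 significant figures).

7.390 mS

ω = 2πf = 220500 rad/s
X_C = 1/(ωC) = 139.9 Ω
Parallel: admittances add. Y = 1/R + jωC
Y = (0.001887 + j0.007145) S
|Y| = 0.007390 S → |Z| = 1/|Y| = 135.3 Ω, ∠Z = −∠Y = -75.21°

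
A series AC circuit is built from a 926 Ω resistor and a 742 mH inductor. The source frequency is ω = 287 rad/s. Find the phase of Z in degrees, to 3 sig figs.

X_L = ωL = 213 Ω
Z = 926 + j213 Ω
|Z| = √(926² + 213²) = 950 Ω
∠Z = arctan(213/926) = 13.0°

13.0°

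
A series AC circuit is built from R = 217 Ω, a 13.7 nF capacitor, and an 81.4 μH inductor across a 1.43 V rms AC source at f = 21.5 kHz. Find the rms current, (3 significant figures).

2.50 mA

ω = 2πf = 135100 rad/s
X_L = ωL = 11.0 Ω
X_C = 1/(ωC) = 540 Ω
Net reactance X = X_L − X_C = -529 Ω
Z = 217 − j529 Ω
|Z| = √(217² + 529²) = 572 Ω
I = V/|Z| = 1.43/572 = 2.50 mA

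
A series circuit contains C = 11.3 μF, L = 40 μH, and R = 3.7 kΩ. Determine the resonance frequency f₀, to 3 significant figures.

ω₀ = 1/√(LC) = 1/√(4e-05 × 1.13e-05) = 47040 rad/s
f₀ = ω₀/(2π) = 7.49 kHz

7.49 kHz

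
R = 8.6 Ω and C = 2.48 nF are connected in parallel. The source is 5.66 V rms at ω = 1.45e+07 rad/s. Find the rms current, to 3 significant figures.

X_C = 1/(ωC) = 27.8 Ω
Parallel: admittances add. Y = 1/R + jωC
Y = (0.116 + j0.0360) S
|Y| = 0.122 S → |Z| = 1/|Y| = 8.22 Ω, ∠Z = −∠Y = -17.2°
I = V/|Z| = 5.66/8.22 = 689 mA

689 mA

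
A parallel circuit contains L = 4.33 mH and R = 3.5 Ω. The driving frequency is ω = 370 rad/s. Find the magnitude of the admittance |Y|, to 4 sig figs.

X_L = ωL = 1.602 Ω
Parallel: admittances add. Y = 1/R + 1/(jωL)
Y = (0.2857 − j0.6242) S
|Y| = 0.6865 S → |Z| = 1/|Y| = 1.457 Ω, ∠Z = −∠Y = 65.40°

686.5 mS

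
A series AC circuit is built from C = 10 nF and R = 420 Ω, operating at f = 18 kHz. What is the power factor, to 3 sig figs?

0.429

ω = 2πf = 113100 rad/s
X_C = 1/(ωC) = 884 Ω
Z = 420 − j884 Ω
|Z| = √(420² + 884²) = 979 Ω
∠Z = arctan(-884/420) = -64.6°
cos φ = cos(-64.6°) = 0.429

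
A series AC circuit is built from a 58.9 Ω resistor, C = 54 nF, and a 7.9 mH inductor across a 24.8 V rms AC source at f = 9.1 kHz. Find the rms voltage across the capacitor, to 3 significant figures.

ω = 2πf = 57180 rad/s
X_L = ωL = 452 Ω
X_C = 1/(ωC) = 324 Ω
Net reactance X = X_L − X_C = 128 Ω
Z = 58.9 + j128 Ω
|Z| = √(58.9² + 128²) = 141 Ω
I = V/|Z| = 176 mA
V_C = I·|Z_C| = 0.176 × 324 = 57.1 V

57.1 V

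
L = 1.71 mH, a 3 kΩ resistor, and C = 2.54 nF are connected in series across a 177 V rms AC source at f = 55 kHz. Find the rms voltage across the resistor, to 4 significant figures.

174.1 V

ω = 2πf = 345600 rad/s
X_L = ωL = 590.9 Ω
X_C = 1/(ωC) = 1139 Ω
Net reactance X = X_L − X_C = -548.3 Ω
Z = 3000 − j548.3 Ω
|Z| = √(3000² + 548.3²) = 3050 Ω
I = V/|Z| = 58.04 mA
V_R = I·|Z_R| = 0.05804 × 3000 = 174.1 V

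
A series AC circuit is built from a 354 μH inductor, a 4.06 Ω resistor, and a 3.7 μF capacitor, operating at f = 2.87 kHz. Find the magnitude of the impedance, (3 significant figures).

ω = 2πf = 18030 rad/s
X_L = ωL = 6.38 Ω
X_C = 1/(ωC) = 15.0 Ω
Net reactance X = X_L − X_C = -8.60 Ω
Z = 4.06 − j8.60 Ω
|Z| = √(4.06² + 8.60²) = 9.51 Ω

9.51 Ω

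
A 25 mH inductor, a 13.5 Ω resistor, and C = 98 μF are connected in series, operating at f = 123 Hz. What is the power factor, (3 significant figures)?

0.911

ω = 2πf = 772.8 rad/s
X_L = ωL = 19.3 Ω
X_C = 1/(ωC) = 13.2 Ω
Net reactance X = X_L − X_C = 6.12 Ω
Z = 13.5 + j6.12 Ω
|Z| = √(13.5² + 6.12²) = 14.8 Ω
∠Z = arctan(6.12/13.5) = 24.4°
cos φ = cos(24.4°) = 0.911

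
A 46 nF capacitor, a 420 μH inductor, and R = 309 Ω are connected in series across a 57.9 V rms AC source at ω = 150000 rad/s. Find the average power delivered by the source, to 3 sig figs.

10.1 W

X_L = ωL = 63.0 Ω
X_C = 1/(ωC) = 145 Ω
Net reactance X = X_L − X_C = -81.9 Ω
Z = 309 − j81.9 Ω
|Z| = √(309² + 81.9²) = 320 Ω
∠Z = arctan(-81.9/309) = -14.8°
I = V/|Z| = 181 mA
P = VI cos φ = 57.9 × 0.181 × cos(-14.8°) = 10.1 W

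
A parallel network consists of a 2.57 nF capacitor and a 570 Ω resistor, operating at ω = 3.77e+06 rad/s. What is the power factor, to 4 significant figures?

X_C = 1/(ωC) = 103.2 Ω
Parallel: admittances add. Y = 1/R + jωC
Y = (0.001754 + j0.009689) S
|Y| = 0.009846 S → |Z| = 1/|Y| = 101.6 Ω, ∠Z = −∠Y = -79.74°
cos φ = cos(-79.74°) = 0.1782

0.1782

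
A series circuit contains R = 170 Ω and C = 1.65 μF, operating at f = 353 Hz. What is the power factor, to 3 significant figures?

ω = 2πf = 2218 rad/s
X_C = 1/(ωC) = 273 Ω
Z = 170 − j273 Ω
|Z| = √(170² + 273²) = 322 Ω
∠Z = arctan(-273/170) = -58.1°
cos φ = cos(-58.1°) = 0.528

0.528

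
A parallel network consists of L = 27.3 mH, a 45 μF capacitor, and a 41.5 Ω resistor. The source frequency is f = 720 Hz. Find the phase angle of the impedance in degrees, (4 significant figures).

-82.97°

ω = 2πf = 4524 rad/s
X_L = ωL = 123.5 Ω
X_C = 1/(ωC) = 4.912 Ω
Parallel: admittances add. Y = 1/R + 1/(jωL) + jωC
Y = (0.02410 + j0.1955) S
|Y| = 0.1970 S → |Z| = 1/|Y| = 5.077 Ω, ∠Z = −∠Y = -82.97°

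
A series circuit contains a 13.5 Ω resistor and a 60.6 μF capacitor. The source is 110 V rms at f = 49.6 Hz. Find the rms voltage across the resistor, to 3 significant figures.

27.2 V

ω = 2πf = 311.6 rad/s
X_C = 1/(ωC) = 52.9 Ω
Z = 13.5 − j52.9 Ω
|Z| = √(13.5² + 52.9²) = 54.6 Ω
I = V/|Z| = 2.01 A
V_R = I·|Z_R| = 2.01 × 13.5 = 27.2 V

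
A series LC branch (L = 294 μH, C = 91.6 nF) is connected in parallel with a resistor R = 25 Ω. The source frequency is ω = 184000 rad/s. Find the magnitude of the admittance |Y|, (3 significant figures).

X_L = ωL = 54.1 Ω
X_C = 1/(ωC) = 59.3 Ω
Branch 1: Z₁ = R = 25.0 Ω
Branch 2 (series LC): Z₂ = j(X_L − X_C) = −j5.24 Ω
Parallel: Z = Z₁Z₂/(Z₁+Z₂), |Z| = 5.12 Ω, ∠Z = -78.2°
|Y| = 1/|Z| = 195 mS

195 mS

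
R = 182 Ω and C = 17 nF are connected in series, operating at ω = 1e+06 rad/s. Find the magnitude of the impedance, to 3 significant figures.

X_C = 1/(ωC) = 58.8 Ω
Z = 182 − j58.8 Ω
|Z| = √(182² + 58.8²) = 191 Ω

191 Ω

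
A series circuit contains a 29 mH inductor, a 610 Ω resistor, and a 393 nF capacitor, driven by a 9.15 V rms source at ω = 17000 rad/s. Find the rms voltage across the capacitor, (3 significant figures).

1.96 V

X_L = ωL = 493 Ω
X_C = 1/(ωC) = 150 Ω
Net reactance X = X_L − X_C = 343 Ω
Z = 610 + j343 Ω
|Z| = √(610² + 343²) = 700 Ω
I = V/|Z| = 13.1 mA
V_C = I·|Z_C| = 0.0131 × 150 = 1.96 V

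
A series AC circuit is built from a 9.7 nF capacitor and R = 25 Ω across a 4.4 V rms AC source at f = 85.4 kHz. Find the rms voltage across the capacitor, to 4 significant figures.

ω = 2πf = 536600 rad/s
X_C = 1/(ωC) = 192.1 Ω
Z = 25.00 − j192.1 Ω
|Z| = √(25.00² + 192.1²) = 193.7 Ω
I = V/|Z| = 22.71 mA
V_C = I·|Z_C| = 0.02271 × 192.1 = 4.363 V

4.363 V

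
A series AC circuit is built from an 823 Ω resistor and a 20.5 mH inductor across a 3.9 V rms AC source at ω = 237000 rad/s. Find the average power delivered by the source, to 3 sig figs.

X_L = ωL = 4860 Ω
Z = 823 + j4860 Ω
|Z| = √(823² + 4860²) = 4930 Ω
∠Z = arctan(4860/823) = 80.4°
I = V/|Z| = 791 μA
P = VI cos φ = 3.9 × 0.000791 × cos(80.4°) = 516 μW

516 μW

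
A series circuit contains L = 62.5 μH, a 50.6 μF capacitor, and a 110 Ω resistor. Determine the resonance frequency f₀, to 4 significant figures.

2.830 kHz

ω₀ = 1/√(LC) = 1/√(6.25e-05 × 5.06e-05) = 17780 rad/s
f₀ = ω₀/(2π) = 2.830 kHz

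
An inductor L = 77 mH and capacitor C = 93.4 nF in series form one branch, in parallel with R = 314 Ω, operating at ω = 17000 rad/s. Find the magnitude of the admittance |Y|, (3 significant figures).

3.51 mS

X_L = ωL = 1310 Ω
X_C = 1/(ωC) = 630 Ω
Branch 1: Z₁ = R = 314 Ω
Branch 2 (series LC): Z₂ = j(X_L − X_C) = j679 Ω
Parallel: Z = Z₁Z₂/(Z₁+Z₂), |Z| = 285 Ω, ∠Z = 24.8°
|Y| = 1/|Z| = 3.51 mS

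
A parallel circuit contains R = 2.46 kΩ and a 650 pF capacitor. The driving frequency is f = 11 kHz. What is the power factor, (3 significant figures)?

ω = 2πf = 69120 rad/s
X_C = 1/(ωC) = 22300 Ω
Parallel: admittances add. Y = 1/R + jωC
Y = (0.000407 + j4.49e-05) S
|Y| = 0.000409 S → |Z| = 1/|Y| = 2450 Ω, ∠Z = −∠Y = -6.31°
cos φ = cos(-6.31°) = 0.994

0.994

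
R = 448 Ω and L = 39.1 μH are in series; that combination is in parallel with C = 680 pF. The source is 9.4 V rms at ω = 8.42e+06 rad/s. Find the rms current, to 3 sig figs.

45.9 mA

X_L = ωL = 329 Ω
X_C = 1/(ωC) = 175 Ω
Branch 1 (R+jX_L): Z₁ = 448 + j329 Ω, |Z₁| = 556 Ω
Branch 2 (−jX_C): Z₂ = −j175 Ω
Parallel: Z = Z₁Z₂/(Z₁+Z₂), |Z| = 205 Ω, ∠Z = -72.7°
I = V/|Z| = 9.4/205 = 45.9 mA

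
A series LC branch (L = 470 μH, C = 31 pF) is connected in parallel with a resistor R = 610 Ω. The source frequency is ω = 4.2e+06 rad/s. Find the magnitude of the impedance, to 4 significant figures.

X_L = ωL = 1974 Ω
X_C = 1/(ωC) = 7680 Ω
Branch 1: Z₁ = R = 610.0 Ω
Branch 2 (series LC): Z₂ = j(X_L − X_C) = −j5706 Ω
Parallel: Z = Z₁Z₂/(Z₁+Z₂), |Z| = 606.5 Ω, ∠Z = -6.102°

606.5 Ω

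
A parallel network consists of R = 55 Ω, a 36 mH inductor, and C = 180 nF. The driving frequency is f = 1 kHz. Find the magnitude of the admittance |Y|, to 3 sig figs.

18.5 mS

ω = 2πf = 6283 rad/s
X_L = ωL = 226 Ω
X_C = 1/(ωC) = 884 Ω
Parallel: admittances add. Y = 1/R + 1/(jωL) + jωC
Y = (0.0182 − j0.00329) S
|Y| = 0.0185 S → |Z| = 1/|Y| = 54.1 Ω, ∠Z = −∠Y = 10.3°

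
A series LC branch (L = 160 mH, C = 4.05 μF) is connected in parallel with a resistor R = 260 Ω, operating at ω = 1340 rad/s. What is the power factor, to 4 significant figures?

X_L = ωL = 214.4 Ω
X_C = 1/(ωC) = 184.3 Ω
Branch 1: Z₁ = R = 260.0 Ω
Branch 2 (series LC): Z₂ = j(X_L − X_C) = j30.14 Ω
Parallel: Z = Z₁Z₂/(Z₁+Z₂), |Z| = 29.94 Ω, ∠Z = 83.39°
cos φ = cos(83.39°) = 0.1151

0.1151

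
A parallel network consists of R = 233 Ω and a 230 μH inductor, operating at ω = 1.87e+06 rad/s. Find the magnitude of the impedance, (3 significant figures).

205 Ω

X_L = ωL = 430 Ω
Parallel: admittances add. Y = 1/R + 1/(jωL)
Y = (0.00429 − j0.00233) S
|Y| = 0.00488 S → |Z| = 1/|Y| = 205 Ω, ∠Z = −∠Y = 28.4°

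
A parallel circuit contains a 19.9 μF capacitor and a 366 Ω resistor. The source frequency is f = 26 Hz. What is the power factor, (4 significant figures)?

0.6434

ω = 2πf = 163.4 rad/s
X_C = 1/(ωC) = 307.6 Ω
Parallel: admittances add. Y = 1/R + jωC
Y = (0.002732 + j0.003251) S
|Y| = 0.004247 S → |Z| = 1/|Y| = 235.5 Ω, ∠Z = −∠Y = -49.95°
cos φ = cos(-49.95°) = 0.6434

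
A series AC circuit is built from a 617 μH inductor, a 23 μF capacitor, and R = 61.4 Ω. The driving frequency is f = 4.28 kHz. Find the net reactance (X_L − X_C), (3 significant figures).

15.0 Ω

ω = 2πf = 26890 rad/s
X_L = ωL = 16.6 Ω
X_C = 1/(ωC) = 1.62 Ω
X = 16.6 − 1.62 = 15.0 Ω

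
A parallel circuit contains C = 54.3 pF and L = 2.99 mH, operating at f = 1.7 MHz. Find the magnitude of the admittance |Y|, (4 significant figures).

ω = 2πf = 1.068e+07 rad/s
X_L = ωL = 31940 Ω
X_C = 1/(ωC) = 1724 Ω
Parallel: admittances add. Y = 1/(jωL) + jωC
Y = (0 + j0.0005487) S
|Y| = 0.0005487 S → |Z| = 1/|Y| = 1823 Ω, ∠Z = −∠Y = -90.00°

548.7 μS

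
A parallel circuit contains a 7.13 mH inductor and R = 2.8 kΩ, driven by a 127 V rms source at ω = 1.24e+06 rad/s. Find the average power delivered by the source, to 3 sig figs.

X_L = ωL = 8840 Ω
Parallel: admittances add. Y = 1/R + 1/(jωL)
Y = (0.000357 − j0.000113) S
|Y| = 0.000375 S → |Z| = 1/|Y| = 2670 Ω, ∠Z = −∠Y = 17.6°
I = V/|Z| = 47.6 mA
P = VI cos φ = 127 × 0.0476 × cos(17.6°) = 5.76 W

5.76 W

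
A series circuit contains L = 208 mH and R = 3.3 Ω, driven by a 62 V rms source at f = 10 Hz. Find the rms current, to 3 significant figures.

ω = 2πf = 62.83 rad/s
X_L = ωL = 13.1 Ω
Z = 3.30 + j13.1 Ω
|Z| = √(3.30² + 13.1²) = 13.5 Ω
I = V/|Z| = 62/13.5 = 4.60 A

4.60 A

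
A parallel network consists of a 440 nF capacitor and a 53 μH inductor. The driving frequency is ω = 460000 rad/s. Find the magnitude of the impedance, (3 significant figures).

6.20 Ω

X_L = ωL = 24.4 Ω
X_C = 1/(ωC) = 4.94 Ω
Parallel: admittances add. Y = 1/(jωL) + jωC
Y = (0 + j0.161) S
|Y| = 0.161 S → |Z| = 1/|Y| = 6.20 Ω, ∠Z = −∠Y = -90.0°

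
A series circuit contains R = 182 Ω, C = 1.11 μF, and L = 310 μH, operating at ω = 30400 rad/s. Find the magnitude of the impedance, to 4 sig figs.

X_L = ωL = 9.424 Ω
X_C = 1/(ωC) = 29.63 Ω
Net reactance X = X_L − X_C = -20.21 Ω
Z = 182.0 − j20.21 Ω
|Z| = √(182.0² + 20.21²) = 183.1 Ω

183.1 Ω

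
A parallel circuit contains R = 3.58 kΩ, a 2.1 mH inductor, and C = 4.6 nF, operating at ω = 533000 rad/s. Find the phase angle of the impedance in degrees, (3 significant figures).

X_L = ωL = 1120 Ω
X_C = 1/(ωC) = 408 Ω
Parallel: admittances add. Y = 1/R + 1/(jωL) + jωC
Y = (0.000279 + j0.00156) S
|Y| = 0.00158 S → |Z| = 1/|Y| = 632 Ω, ∠Z = −∠Y = -79.8°

-79.8°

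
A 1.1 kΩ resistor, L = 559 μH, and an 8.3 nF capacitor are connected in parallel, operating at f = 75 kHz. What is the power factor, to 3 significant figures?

ω = 2πf = 471200 rad/s
X_L = ωL = 263 Ω
X_C = 1/(ωC) = 256 Ω
Parallel: admittances add. Y = 1/R + 1/(jωL) + jωC
Y = (0.000909 + j0.000115) S
|Y| = 0.000916 S → |Z| = 1/|Y| = 1090 Ω, ∠Z = −∠Y = -7.22°
cos φ = cos(-7.22°) = 0.992

0.992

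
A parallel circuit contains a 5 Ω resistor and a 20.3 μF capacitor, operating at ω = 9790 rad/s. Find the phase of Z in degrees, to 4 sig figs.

-44.82°

X_C = 1/(ωC) = 5.032 Ω
Parallel: admittances add. Y = 1/R + jωC
Y = (0.2000 + j0.1987) S
|Y| = 0.2820 S → |Z| = 1/|Y| = 3.547 Ω, ∠Z = −∠Y = -44.82°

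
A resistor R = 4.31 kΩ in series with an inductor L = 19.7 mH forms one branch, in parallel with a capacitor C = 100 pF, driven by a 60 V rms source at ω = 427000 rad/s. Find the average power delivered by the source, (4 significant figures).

173.7 mW

X_L = ωL = 8412 Ω
X_C = 1/(ωC) = 23420 Ω
Branch 1 (R+jX_L): Z₁ = 4310 + j8412 Ω, |Z₁| = 9452 Ω
Branch 2 (−jX_C): Z₂ = −j23420 Ω
Parallel: Z = Z₁Z₂/(Z₁+Z₂), |Z| = 14180 Ω, ∠Z = 46.85°
I = V/|Z| = 4.232 mA
P = VI cos φ = 60 × 0.004232 × cos(46.85°) = 173.7 mW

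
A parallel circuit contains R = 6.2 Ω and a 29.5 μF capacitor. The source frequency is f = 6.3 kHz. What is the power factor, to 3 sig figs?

0.137

ω = 2πf = 39580 rad/s
X_C = 1/(ωC) = 0.856 Ω
Parallel: admittances add. Y = 1/R + jωC
Y = (0.161 + j1.17) S
|Y| = 1.18 S → |Z| = 1/|Y| = 0.848 Ω, ∠Z = −∠Y = -82.1°
cos φ = cos(-82.1°) = 0.137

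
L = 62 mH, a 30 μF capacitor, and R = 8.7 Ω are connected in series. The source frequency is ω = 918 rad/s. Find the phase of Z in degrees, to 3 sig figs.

X_L = ωL = 56.9 Ω
X_C = 1/(ωC) = 36.3 Ω
Net reactance X = X_L − X_C = 20.6 Ω
Z = 8.70 + j20.6 Ω
|Z| = √(8.70² + 20.6²) = 22.4 Ω
∠Z = arctan(20.6/8.70) = 67.1°

67.1°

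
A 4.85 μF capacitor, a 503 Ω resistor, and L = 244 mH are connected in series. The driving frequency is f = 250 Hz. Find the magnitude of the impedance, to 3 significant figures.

563 Ω

ω = 2πf = 1571 rad/s
X_L = ωL = 383 Ω
X_C = 1/(ωC) = 131 Ω
Net reactance X = X_L − X_C = 252 Ω
Z = 503 + j252 Ω
|Z| = √(503² + 252²) = 563 Ω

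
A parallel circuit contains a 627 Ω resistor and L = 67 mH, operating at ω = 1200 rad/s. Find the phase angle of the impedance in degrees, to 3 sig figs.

X_L = ωL = 80.4 Ω
Parallel: admittances add. Y = 1/R + 1/(jωL)
Y = (0.00159 − j0.0124) S
|Y| = 0.0125 S → |Z| = 1/|Y| = 79.7 Ω, ∠Z = −∠Y = 82.7°

82.7°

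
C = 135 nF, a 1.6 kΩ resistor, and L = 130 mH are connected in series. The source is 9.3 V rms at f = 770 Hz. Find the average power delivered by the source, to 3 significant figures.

41.0 mW

ω = 2πf = 4838 rad/s
X_L = ωL = 629 Ω
X_C = 1/(ωC) = 1530 Ω
Net reactance X = X_L − X_C = -902 Ω
Z = 1600 − j902 Ω
|Z| = √(1600² + 902²) = 1840 Ω
∠Z = arctan(-902/1600) = -29.4°
I = V/|Z| = 5.06 mA
P = VI cos φ = 9.3 × 0.00506 × cos(-29.4°) = 41.0 mW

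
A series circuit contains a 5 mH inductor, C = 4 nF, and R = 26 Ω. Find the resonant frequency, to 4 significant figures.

ω₀ = 1/√(LC) = 1/√(0.005 × 4e-09) = 223600 rad/s
f₀ = ω₀/(2π) = 35.59 kHz

35.59 kHz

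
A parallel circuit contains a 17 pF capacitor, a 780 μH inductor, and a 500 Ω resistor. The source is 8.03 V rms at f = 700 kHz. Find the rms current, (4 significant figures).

16.15 mA

ω = 2πf = 4.398e+06 rad/s
X_L = ωL = 3431 Ω
X_C = 1/(ωC) = 13370 Ω
Parallel: admittances add. Y = 1/R + 1/(jωL) + jωC
Y = (0.002000 − j0.0002167) S
|Y| = 0.002012 S → |Z| = 1/|Y| = 497.1 Ω, ∠Z = −∠Y = 6.185°
I = V/|Z| = 8.03/497.1 = 16.15 mA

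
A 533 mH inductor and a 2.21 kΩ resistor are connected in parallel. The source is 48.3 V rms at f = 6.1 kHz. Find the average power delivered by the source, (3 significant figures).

1.06 W

ω = 2πf = 38330 rad/s
X_L = ωL = 20400 Ω
Parallel: admittances add. Y = 1/R + 1/(jωL)
Y = (0.000452 − j4.9e-05) S
|Y| = 0.000455 S → |Z| = 1/|Y| = 2200 Ω, ∠Z = −∠Y = 6.17°
I = V/|Z| = 22.0 mA
P = VI cos φ = 48.3 × 0.0220 × cos(6.17°) = 1.06 W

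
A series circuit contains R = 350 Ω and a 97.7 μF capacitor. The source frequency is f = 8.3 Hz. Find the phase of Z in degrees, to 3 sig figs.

ω = 2πf = 52.15 rad/s
X_C = 1/(ωC) = 196 Ω
Z = 350 − j196 Ω
|Z| = √(350² + 196²) = 401 Ω
∠Z = arctan(-196/350) = -29.3°

-29.3°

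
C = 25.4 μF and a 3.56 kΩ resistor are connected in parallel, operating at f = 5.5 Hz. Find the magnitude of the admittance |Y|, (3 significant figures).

922 μS

ω = 2πf = 34.56 rad/s
X_C = 1/(ωC) = 1140 Ω
Parallel: admittances add. Y = 1/R + jωC
Y = (0.000281 + j0.000878) S
|Y| = 0.000922 S → |Z| = 1/|Y| = 1090 Ω, ∠Z = −∠Y = -72.3°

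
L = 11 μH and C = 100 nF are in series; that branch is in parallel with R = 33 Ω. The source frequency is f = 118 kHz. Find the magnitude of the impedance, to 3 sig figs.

ω = 2πf = 741400 rad/s
X_L = ωL = 8.16 Ω
X_C = 1/(ωC) = 13.5 Ω
Branch 1: Z₁ = R = 33.0 Ω
Branch 2 (series LC): Z₂ = j(X_L − X_C) = −j5.33 Ω
Parallel: Z = Z₁Z₂/(Z₁+Z₂), |Z| = 5.26 Ω, ∠Z = -80.8°

5.26 Ω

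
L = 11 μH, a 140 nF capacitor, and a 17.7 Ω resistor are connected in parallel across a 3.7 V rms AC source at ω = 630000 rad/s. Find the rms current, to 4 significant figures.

294.6 mA

X_L = ωL = 6.930 Ω
X_C = 1/(ωC) = 11.34 Ω
Parallel: admittances add. Y = 1/R + 1/(jωL) + jωC
Y = (0.05650 − j0.05610) S
|Y| = 0.07962 S → |Z| = 1/|Y| = 12.56 Ω, ∠Z = −∠Y = 44.80°
I = V/|Z| = 3.7/12.56 = 294.6 mA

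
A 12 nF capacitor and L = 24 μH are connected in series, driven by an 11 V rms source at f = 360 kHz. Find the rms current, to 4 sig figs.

630.5 mA

ω = 2πf = 2.262e+06 rad/s
X_L = ωL = 54.29 Ω
X_C = 1/(ωC) = 36.84 Ω
Net reactance X = X_L − X_C = 17.45 Ω
Z = j17.45 Ω
|Z| = √(0² + 17.45²) = 17.45 Ω
I = V/|Z| = 11/17.45 = 630.5 mA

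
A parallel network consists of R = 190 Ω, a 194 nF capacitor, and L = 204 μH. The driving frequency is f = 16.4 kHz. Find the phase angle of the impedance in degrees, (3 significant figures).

ω = 2πf = 103000 rad/s
X_L = ωL = 21.0 Ω
X_C = 1/(ωC) = 50.0 Ω
Parallel: admittances add. Y = 1/R + 1/(jωL) + jωC
Y = (0.00526 − j0.0276) S
|Y| = 0.0281 S → |Z| = 1/|Y| = 35.6 Ω, ∠Z = −∠Y = 79.2°

79.2°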